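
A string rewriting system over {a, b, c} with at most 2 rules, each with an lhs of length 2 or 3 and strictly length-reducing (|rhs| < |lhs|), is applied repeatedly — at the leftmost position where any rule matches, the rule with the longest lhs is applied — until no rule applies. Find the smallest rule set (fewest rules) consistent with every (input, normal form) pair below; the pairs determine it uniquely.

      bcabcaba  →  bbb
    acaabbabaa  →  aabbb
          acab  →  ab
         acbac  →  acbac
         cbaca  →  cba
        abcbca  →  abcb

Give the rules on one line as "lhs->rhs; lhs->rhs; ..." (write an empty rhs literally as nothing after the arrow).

bba->bb; ca->

  | bcabcaba => bbcaba => bbba => bbb
  | acaabbabaa => aabbabaa => aabbbaa => aabbba => aabbb
  | acab => ab
  | acbac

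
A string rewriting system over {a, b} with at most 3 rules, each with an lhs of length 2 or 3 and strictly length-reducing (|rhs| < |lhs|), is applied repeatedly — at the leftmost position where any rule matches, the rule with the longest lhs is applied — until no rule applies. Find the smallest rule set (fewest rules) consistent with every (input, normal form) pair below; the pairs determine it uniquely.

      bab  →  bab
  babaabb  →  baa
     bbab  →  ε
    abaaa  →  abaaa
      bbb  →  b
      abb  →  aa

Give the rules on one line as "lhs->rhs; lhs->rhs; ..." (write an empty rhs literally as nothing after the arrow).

aab->; bb->a; bbb->b

  | bab
  | babaabb => babb => baa
  | bbab => aab => ε
  | abaaa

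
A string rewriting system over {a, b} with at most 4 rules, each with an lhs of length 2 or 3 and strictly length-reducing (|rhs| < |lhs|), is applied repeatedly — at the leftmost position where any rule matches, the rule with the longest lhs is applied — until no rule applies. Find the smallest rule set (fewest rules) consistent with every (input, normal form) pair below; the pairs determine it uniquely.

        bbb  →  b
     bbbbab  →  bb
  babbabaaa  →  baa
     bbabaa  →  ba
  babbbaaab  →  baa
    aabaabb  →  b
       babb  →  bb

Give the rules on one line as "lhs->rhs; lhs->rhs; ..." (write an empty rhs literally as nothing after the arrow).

ab->; aba->b; bbb->b

  | bbb => b
  | bbbbab => bbab => bb
  | babbabaaa => bbabaaa => bbbaa => baa
  | bbabaa => bbba => ba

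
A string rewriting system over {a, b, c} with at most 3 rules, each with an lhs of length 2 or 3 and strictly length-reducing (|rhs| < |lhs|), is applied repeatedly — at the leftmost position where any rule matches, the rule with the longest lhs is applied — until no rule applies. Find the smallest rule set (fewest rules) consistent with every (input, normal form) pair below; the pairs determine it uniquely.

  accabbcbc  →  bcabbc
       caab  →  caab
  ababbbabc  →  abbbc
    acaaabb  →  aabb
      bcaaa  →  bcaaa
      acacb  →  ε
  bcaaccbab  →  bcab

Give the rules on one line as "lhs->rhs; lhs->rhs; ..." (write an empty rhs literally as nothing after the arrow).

ac->b; ba->; cb->

  | accabbcbc => bcabbcbc => bcabbc
  | caab
  | ababbbabc => abbbabc => abbbc
  | acaaabb => baaabb => aabb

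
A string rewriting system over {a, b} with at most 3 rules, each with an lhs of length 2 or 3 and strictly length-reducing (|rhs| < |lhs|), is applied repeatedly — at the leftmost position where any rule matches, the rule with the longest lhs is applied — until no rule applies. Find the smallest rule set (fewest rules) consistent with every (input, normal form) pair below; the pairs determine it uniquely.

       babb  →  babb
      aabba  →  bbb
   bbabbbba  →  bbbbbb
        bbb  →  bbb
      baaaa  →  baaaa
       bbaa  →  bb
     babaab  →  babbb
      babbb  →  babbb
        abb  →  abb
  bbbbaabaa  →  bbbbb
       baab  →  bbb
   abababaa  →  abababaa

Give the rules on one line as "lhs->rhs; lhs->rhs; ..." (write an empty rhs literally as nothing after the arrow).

  | babb
  | aabba => bbba => bbb
  | bbabbbba => bbbbbba => bbbbbb
  | bbb

aab->bb; bba->bb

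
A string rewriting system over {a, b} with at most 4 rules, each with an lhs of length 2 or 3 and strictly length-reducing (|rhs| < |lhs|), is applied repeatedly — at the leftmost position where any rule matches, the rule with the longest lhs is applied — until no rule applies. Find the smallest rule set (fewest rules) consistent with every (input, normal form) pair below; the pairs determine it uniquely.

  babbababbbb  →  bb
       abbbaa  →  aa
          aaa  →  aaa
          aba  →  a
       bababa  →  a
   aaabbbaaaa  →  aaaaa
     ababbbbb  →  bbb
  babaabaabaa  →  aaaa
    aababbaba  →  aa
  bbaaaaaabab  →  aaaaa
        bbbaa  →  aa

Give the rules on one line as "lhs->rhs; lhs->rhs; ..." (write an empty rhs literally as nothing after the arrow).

  | babbababbbb => abbababbbb => ababbbb => abbbb => bb
  | abbbaa => baa => aa
  | aaa
  | aba => a

ab->; abb->; ba->a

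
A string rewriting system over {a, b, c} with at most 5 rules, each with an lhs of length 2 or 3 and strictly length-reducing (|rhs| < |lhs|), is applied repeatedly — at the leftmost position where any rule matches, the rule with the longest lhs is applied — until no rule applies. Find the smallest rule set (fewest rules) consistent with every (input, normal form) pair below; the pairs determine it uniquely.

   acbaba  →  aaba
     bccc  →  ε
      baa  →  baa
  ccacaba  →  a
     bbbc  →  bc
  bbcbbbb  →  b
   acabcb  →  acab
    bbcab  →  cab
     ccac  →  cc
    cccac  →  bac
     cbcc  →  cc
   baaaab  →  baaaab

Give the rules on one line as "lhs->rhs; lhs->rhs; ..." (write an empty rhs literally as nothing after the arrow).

  | acbaba => aaba
  | bccc => bb => ε
  | baa
  | ccacaba => ccaba => cba => a

bb->; cb->; cca->c; ccc->b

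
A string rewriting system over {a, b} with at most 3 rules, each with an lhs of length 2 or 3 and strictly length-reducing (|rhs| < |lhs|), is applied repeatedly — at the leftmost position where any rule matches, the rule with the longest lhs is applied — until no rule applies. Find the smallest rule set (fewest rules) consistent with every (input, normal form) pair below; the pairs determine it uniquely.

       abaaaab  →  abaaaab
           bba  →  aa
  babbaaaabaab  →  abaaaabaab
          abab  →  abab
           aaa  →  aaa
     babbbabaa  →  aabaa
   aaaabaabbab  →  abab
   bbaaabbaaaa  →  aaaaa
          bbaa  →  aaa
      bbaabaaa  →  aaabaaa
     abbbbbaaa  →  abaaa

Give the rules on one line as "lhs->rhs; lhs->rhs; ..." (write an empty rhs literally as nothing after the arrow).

  | abaaaab
  | bba => aa
  | babbaaaabaab => bbbaaaabaab => abaaaabaab
  | abab

abb->bb; bb->a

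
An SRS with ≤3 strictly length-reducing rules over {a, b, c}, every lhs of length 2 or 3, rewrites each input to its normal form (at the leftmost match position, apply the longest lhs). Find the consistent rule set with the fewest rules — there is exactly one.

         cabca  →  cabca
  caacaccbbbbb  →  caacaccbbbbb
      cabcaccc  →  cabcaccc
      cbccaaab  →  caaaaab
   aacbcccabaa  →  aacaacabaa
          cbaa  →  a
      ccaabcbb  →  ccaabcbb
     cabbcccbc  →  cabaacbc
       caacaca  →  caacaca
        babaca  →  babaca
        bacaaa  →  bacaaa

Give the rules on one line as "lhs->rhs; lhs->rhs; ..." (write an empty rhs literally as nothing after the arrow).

  | cabca
  | caacaccbbbbb
  | cabcaccc
  | cbccaaab => caaaaab

bcc->aa; cba->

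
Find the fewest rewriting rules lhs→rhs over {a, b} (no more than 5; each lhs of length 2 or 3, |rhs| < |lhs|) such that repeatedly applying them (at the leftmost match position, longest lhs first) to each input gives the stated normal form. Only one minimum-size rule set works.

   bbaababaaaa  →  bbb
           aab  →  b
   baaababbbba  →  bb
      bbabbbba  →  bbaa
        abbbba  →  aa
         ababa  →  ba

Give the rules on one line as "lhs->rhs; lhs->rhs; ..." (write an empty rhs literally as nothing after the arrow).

aaa->ab; ab->b; aba->; abb->a

  | bbaababaaaa => bbabaaaa => bbaaa => bbab => bbb
  | aab => ab => b
  | baaababbbba => babbabbbba => baabbbba => baabba => baaa => bab => bb
  | bbabbbba => bbabba => bbaa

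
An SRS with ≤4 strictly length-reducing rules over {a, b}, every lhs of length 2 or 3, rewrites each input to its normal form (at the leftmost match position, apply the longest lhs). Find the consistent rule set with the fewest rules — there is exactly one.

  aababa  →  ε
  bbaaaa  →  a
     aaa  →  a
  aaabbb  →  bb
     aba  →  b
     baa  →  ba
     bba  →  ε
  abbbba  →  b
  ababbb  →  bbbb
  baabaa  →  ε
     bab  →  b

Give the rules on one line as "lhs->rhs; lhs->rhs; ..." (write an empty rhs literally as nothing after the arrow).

  | aababa => ababa => bba => ε
  | bbaaaa => aaa => aa => a
  | aaa => aa => a
  | aaabbb => aabbb => abbb => bb

aa->a; ab->; aba->b; bba->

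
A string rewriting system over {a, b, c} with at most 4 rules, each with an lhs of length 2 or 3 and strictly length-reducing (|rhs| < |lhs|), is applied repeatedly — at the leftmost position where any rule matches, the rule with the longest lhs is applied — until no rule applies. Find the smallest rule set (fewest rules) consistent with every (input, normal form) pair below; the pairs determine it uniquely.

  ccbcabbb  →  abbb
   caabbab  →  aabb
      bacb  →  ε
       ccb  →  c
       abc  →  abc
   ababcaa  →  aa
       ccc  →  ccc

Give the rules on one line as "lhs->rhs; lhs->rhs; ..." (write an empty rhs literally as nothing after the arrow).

ba->; ca->a; cb->

  | ccbcabbb => ccabbb => cabbb => abbb
  | caabbab => aabbab => aabb
  | bacb => cb => ε
  | ccb => c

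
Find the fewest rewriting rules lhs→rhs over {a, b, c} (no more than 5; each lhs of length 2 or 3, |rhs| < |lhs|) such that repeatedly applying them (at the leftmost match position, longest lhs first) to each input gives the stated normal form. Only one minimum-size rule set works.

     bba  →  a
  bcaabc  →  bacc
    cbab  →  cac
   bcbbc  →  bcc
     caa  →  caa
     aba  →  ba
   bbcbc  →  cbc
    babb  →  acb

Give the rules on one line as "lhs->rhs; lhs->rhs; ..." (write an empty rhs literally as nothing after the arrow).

  | bba => a
  | bcaabc => bcabc => bacc
  | cbab => cac
  | bcbbc => bcc

ab->b; bab->ac; bb->; cab->ac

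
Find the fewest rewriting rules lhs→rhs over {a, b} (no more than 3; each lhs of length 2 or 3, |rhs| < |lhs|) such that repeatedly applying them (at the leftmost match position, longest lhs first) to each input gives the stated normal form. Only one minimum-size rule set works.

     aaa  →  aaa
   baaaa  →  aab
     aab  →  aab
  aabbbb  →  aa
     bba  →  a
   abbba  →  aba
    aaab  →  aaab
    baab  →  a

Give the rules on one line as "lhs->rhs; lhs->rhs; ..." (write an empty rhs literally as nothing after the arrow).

baa->ab; bb->

  | aaa
  | baaaa => abaa => aab
  | aab
  | aabbbb => aabb => aa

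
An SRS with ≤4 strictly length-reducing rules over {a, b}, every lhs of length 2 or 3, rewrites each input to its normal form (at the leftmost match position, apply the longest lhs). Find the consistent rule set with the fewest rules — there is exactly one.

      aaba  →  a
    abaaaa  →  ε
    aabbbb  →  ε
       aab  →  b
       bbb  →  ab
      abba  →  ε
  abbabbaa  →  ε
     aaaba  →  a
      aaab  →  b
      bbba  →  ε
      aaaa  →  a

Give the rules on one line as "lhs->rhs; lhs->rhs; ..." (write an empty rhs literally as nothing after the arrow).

  | aaba => ba => a
  | abaaaa => aaaaa => aa => ε
  | aabbbb => bbbb => abb => aa => ε
  | aab => b

aa->; aaa->; ba->a; bb->a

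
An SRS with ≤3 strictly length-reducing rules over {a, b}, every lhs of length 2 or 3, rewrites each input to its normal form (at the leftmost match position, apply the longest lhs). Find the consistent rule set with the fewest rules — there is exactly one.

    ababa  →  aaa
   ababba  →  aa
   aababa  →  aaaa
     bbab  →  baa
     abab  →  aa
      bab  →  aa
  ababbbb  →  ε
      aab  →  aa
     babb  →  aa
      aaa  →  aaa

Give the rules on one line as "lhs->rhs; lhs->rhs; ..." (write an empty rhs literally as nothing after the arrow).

  | ababa => aaba => aaa
  | ababba => aabba => aa
  | aababa => aaaba => aaaa
  | bbab => baa

ab->a; abb->; bab->aa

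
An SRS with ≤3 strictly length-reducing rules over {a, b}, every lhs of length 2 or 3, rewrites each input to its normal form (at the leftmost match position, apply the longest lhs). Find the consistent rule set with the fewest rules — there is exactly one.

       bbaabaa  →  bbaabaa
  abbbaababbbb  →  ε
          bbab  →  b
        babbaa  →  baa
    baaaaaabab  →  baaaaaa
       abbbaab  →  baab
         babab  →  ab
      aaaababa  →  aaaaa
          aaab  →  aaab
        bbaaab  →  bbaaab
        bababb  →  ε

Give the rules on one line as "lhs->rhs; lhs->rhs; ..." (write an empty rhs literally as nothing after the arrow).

abb->; bab->

  | bbaabaa
  | abbbaababbbb => baababbbb => baabbb => bab => ε
  | bbab => b
  | babbaa => baa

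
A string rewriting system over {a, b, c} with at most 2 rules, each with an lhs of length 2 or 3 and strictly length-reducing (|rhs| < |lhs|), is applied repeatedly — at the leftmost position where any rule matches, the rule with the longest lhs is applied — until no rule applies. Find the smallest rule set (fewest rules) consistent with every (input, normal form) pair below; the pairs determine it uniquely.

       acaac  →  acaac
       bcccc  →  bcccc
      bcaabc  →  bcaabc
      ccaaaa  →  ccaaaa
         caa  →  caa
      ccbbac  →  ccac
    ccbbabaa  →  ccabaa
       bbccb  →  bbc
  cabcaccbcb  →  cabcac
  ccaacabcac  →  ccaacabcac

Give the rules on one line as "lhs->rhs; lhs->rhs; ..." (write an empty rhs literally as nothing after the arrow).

cb->; cbb->c

  | acaac
  | bcccc
  | bcaabc
  | ccaaaa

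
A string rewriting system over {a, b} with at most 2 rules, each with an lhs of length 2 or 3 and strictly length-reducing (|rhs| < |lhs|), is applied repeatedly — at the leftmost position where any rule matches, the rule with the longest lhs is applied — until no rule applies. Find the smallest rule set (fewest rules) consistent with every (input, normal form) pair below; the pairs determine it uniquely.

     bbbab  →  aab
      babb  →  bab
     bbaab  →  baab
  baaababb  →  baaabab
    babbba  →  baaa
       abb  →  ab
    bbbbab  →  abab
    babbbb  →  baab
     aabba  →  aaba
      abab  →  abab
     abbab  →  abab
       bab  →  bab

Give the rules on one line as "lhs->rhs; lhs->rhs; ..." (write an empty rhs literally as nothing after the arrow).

bb->b; bbb->a

  | bbbab => aab
  | babb => bab
  | bbaab => baab
  | baaababb => baaabab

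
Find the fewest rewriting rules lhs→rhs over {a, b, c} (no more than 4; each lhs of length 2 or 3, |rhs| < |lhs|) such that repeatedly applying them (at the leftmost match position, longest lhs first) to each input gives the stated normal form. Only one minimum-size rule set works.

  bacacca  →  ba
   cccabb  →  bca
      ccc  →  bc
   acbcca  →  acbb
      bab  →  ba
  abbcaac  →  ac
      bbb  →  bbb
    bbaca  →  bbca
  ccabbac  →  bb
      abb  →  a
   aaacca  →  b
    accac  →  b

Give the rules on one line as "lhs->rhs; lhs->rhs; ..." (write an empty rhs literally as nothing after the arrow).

aa->c; ab->a; bba->bb; cc->b

  | bacacca => bacaba => bacaa => bacc => bab => ba
  | cccabb => bcabb => bcab => bca
  | ccc => bc
  | acbcca => acbba => acbb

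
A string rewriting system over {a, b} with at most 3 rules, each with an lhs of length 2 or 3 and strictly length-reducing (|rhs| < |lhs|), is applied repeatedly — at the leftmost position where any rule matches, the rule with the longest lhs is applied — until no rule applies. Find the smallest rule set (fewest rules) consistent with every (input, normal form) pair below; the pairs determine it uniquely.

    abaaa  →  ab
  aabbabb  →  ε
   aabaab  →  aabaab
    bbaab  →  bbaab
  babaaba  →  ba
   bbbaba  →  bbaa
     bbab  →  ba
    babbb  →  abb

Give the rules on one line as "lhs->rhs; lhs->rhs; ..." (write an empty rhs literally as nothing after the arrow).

  | abaaa => ab
  | aabbabb => aabab => aaa => ε
  | aabaab
  | bbaab

aaa->; bab->a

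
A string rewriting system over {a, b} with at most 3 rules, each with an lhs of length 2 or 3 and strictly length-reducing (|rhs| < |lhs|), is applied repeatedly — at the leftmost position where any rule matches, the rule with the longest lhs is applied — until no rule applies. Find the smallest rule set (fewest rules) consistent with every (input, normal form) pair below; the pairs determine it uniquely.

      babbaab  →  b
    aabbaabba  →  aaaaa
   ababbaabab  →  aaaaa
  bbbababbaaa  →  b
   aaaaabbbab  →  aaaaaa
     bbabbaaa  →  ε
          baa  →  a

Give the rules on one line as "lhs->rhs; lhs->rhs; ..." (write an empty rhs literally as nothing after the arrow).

ab->a; ba->

  | babbaab => bbaab => bab => b
  | aabbaabba => aabaabba => aaaabba => aaaaba => aaaaa
  | ababbaabab => aabbaabab => aabaabab => aaaabab => aaaaab => aaaaa
  | bbbababbaaa => bbbabbaaa => bbbbaaa => bbbaa => bba => b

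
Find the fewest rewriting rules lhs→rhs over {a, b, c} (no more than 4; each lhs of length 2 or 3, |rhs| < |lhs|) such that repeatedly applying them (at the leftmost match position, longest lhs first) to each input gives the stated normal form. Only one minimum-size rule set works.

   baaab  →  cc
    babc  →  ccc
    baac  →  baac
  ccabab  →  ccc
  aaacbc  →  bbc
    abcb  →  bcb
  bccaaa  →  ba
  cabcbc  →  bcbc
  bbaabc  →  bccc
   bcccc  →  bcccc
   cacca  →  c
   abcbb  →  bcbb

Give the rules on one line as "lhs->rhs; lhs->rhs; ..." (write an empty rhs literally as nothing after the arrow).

ab->b; acb->bb; bab->cc; ca->

  | baaab => baab => bab => cc
  | babc => ccc
  | baac
  | ccabab => cbab => ccc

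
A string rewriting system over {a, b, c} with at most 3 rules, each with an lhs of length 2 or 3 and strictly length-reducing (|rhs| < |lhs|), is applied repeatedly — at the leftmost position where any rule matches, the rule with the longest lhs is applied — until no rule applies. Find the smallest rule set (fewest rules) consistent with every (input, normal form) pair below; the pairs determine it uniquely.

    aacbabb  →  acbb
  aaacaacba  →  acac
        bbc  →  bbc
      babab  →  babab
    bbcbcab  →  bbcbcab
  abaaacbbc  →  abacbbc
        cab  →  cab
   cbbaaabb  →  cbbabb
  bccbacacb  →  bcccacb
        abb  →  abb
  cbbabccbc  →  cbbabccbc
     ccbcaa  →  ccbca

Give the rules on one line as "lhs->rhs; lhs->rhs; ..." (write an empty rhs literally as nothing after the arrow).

  | aacbabb => acbabb => acbb
  | aaacaacba => aacaacba => acaacba => acacba => acac
  | bbc
  | babab

aa->a; cba->c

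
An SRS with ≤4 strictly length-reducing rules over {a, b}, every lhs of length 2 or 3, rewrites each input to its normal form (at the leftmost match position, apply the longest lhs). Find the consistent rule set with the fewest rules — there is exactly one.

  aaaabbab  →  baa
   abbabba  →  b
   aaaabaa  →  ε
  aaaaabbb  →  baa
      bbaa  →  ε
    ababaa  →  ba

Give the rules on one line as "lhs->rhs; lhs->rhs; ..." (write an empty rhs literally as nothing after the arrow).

  | aaaabbab => babbab => babab => baab => baa
  | abbabba => ababba => aabba => aaba => aaa => b
  | aaaabaa => babaa => baaa => bb => ε
  | aaaaabbb => baabbb => baabb => baab => baa

aaa->b; ab->a; bb->; bba->bb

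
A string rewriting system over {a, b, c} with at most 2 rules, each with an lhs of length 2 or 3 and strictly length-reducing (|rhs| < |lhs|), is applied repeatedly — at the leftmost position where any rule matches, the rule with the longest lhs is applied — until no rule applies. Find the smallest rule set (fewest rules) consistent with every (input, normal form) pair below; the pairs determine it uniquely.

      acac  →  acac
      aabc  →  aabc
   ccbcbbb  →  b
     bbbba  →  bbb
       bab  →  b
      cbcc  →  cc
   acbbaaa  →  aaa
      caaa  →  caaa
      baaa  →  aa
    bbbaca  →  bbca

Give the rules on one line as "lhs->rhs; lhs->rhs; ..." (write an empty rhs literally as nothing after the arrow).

ba->; cb->

  | acac
  | aabc
  | ccbcbbb => ccbbb => cbb => b
  | bbbba => bbb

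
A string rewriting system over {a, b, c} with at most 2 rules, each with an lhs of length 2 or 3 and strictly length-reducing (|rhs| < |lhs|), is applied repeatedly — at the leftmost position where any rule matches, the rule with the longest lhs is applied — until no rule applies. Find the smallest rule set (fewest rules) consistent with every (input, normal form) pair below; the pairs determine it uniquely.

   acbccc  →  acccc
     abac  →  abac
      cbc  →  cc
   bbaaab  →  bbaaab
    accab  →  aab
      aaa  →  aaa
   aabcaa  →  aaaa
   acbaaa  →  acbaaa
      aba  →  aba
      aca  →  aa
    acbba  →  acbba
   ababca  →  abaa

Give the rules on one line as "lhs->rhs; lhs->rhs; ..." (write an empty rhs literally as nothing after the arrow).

bc->c; ca->a

  | acbccc => acccc
  | abac
  | cbc => cc
  | bbaaab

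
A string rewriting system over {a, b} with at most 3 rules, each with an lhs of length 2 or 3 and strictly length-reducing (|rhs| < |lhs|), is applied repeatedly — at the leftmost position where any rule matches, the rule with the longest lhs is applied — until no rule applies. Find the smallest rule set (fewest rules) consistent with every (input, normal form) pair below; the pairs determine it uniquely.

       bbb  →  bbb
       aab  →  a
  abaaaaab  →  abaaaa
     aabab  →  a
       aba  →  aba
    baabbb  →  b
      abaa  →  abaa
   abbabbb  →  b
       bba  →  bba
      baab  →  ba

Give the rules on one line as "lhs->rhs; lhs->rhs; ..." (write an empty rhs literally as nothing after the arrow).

aab->a; abb->

  | bbb
  | aab => a
  | abaaaaab => abaaaa
  | aabab => aab => a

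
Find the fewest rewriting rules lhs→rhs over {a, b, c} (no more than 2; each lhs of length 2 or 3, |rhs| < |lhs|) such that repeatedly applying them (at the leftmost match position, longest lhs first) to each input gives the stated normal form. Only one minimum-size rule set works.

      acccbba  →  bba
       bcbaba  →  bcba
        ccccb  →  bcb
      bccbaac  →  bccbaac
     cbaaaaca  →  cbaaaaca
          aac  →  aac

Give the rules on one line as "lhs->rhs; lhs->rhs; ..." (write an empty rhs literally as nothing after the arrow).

  | acccbba => abbba => bba
  | bcbaba => bcba
  | ccccb => bcb
  | bccbaac

ab->; ccc->b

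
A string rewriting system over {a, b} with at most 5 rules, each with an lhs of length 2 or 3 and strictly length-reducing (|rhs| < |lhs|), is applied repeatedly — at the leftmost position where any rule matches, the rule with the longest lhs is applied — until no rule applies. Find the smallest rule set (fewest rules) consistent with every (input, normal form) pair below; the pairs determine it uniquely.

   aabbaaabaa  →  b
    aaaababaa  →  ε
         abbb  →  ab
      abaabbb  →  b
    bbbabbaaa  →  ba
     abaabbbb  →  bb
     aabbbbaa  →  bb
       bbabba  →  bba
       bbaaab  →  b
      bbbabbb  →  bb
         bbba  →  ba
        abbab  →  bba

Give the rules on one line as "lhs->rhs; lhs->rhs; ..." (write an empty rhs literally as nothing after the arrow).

  | aabbaaabaa => bbaaabaa => bbabaa => baaaa => baa => b
  | aaaababaa => aababaa => babaa => aaaa => aa => ε
  | abbb => ab
  | abaabbb => bbabbb => baabb => bbb => b

aa->; aba->bb; bab->aa; bbb->b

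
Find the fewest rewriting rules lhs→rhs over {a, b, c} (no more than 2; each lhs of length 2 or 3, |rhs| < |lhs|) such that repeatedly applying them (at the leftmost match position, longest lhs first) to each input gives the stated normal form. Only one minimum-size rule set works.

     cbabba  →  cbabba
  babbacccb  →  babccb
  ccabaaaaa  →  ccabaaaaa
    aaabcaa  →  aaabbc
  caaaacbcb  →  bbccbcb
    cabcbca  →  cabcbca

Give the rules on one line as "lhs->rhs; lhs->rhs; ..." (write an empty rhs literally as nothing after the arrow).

  | cbabba
  | babbacccb => babccb
  | ccabaaaaa
  | aaabcaa => aaabbc

bac->; caa->bc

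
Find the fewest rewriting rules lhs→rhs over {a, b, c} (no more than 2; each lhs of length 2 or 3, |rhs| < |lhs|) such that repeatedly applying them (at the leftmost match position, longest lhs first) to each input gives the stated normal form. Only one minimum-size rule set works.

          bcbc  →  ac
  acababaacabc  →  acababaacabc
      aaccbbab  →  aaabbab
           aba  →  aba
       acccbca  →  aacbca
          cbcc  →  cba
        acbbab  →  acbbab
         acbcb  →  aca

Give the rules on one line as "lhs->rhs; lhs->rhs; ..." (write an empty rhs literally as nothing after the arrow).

  | bcbc => ac
  | acababaacabc
  | aaccbbab => aaabbab
  | aba

bcb->a; cc->a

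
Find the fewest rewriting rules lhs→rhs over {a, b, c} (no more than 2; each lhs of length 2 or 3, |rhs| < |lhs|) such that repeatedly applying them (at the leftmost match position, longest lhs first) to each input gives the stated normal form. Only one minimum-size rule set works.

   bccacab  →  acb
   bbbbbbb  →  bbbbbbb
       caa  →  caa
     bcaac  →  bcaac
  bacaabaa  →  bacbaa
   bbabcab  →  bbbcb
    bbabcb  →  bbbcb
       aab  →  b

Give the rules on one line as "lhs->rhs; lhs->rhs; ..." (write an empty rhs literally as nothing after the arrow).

  | bccacab => acab => acb
  | bbbbbbb
  | caa
  | bcaac

ab->b; bcc->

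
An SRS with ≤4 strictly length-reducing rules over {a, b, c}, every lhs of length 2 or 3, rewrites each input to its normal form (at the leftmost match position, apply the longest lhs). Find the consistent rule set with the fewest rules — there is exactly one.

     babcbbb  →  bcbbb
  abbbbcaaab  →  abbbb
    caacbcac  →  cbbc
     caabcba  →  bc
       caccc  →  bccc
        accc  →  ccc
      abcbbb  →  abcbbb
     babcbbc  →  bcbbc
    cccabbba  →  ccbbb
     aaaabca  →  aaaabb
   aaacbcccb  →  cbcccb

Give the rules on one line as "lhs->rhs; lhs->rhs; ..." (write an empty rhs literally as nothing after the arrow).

ac->c; ba->; ca->b

  | babcbbb => bcbbb
  | abbbbcaaab => abbbbbaab => abbbbab => abbbb
  | caacbcac => bacbcac => cbcac => cbbc
  | caabcba => babcba => bcba => bc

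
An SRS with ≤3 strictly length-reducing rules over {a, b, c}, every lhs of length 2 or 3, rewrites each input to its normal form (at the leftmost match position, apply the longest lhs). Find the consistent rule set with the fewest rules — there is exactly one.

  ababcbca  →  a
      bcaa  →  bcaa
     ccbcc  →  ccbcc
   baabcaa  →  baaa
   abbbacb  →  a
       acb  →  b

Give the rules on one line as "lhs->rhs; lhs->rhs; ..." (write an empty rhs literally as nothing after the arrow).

ab->a; ac->

  | ababcbca => aabcbca => aacbca => abca => aca => a
  | bcaa
  | ccbcc
  | baabcaa => baacaa => baaa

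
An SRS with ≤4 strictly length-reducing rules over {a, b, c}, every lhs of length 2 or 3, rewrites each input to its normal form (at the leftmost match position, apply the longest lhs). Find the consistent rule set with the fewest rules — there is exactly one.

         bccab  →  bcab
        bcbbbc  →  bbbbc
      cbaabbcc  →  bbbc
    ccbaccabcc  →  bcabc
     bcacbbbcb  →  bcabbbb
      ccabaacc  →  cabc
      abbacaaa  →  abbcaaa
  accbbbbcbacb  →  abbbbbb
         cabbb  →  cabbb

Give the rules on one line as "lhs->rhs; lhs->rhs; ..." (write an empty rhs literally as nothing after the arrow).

  | bccab => bcab
  | bcbbbc => bbbbc
  | cbaabbcc => baabbcc => babbcc => bbbcc => bbbc
  | ccbaccabcc => cbaccabcc => baccabcc => bccabcc => bcabcc => bcabc

ba->b; cb->b; cc->c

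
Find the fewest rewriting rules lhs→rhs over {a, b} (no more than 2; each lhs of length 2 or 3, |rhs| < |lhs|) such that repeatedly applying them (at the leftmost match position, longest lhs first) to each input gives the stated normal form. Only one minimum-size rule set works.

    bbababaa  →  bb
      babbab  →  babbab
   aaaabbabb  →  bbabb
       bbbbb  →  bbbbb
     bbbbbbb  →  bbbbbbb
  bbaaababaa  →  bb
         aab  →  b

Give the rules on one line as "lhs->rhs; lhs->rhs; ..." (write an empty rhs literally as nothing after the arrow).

  | bbababaa => bbabaa => bbaa => bb
  | babbab
  | aaaabbabb => aabbabb => bbabb
  | bbbbb

aa->; aba->a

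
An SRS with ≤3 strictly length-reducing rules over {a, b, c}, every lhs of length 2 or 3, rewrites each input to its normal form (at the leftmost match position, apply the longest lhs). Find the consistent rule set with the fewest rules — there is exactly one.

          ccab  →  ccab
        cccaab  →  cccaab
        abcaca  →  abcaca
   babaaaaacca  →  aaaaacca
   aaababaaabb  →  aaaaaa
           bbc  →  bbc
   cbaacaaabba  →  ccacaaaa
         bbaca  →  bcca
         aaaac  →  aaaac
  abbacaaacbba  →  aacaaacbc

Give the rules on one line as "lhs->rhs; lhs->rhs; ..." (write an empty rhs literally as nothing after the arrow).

abb->a; ba->c; bab->

  | ccab
  | cccaab
  | abcaca
  | babaaaaacca => aaaaacca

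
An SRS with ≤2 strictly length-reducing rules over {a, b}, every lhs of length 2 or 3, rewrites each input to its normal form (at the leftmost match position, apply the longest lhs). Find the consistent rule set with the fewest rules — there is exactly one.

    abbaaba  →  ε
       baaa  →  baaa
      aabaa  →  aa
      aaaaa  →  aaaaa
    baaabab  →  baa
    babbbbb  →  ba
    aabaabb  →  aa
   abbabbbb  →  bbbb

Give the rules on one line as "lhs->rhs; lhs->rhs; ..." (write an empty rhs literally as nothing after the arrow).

  | abbaaba => abaaba => aba => ε
  | baaa
  | aabaa => aa
  | aaaaa

ab->a; aba->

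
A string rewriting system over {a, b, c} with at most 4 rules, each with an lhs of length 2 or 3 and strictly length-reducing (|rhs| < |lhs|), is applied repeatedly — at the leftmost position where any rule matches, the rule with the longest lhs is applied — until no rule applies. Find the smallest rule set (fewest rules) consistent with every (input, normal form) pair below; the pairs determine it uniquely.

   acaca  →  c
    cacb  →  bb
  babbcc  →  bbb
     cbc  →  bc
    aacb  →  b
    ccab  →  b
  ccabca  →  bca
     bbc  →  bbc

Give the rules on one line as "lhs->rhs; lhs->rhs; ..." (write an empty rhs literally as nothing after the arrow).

ac->c; ba->c; cb->b; cc->b

  | acaca => caca => cca => ba => c
  | cacb => ccb => bb
  | babbcc => cbbcc => bbcc => bbb
  | cbc => bc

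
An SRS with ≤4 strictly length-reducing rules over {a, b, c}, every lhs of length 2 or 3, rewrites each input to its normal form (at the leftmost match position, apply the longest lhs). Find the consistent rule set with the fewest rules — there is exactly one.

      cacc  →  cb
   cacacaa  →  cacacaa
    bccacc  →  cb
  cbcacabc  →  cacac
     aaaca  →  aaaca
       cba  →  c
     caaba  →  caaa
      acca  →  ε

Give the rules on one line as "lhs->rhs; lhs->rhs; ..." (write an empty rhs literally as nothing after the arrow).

  | cacc => cb
  | cacacaa
  | bccacc => cacc => cb
  | cbcacabc => cacabc => cacac

ab->a; acc->b; ba->; bc->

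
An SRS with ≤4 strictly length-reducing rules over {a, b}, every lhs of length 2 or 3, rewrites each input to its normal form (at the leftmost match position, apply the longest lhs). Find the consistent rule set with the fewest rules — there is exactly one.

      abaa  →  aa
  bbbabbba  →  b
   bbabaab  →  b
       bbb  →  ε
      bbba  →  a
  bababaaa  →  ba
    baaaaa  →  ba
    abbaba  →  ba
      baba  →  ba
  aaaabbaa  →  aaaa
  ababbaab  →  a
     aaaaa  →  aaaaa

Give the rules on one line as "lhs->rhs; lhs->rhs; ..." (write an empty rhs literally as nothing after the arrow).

ab->; baa->b; bb->a; bba->b

  | abaa => aa
  | bbbabbba => ababbba => abbba => bba => b
  | bbabaab => bbaab => bab => b
  | bbb => ab => ε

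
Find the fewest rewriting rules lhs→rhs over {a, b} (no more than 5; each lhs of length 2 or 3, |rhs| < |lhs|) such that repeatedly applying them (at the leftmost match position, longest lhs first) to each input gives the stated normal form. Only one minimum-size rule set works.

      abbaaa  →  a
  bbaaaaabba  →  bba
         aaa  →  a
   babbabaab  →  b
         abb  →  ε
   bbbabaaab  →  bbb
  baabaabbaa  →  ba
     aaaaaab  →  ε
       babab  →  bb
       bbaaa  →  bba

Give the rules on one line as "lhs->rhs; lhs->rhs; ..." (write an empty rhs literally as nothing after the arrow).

aa->a; ab->; aba->; abb->

  | abbaaa => aaa => aa => a
  | bbaaaaabba => bbaaaabba => bbaaabba => bbaabba => bbabba => bba
  | aaa => aa => a
  | babbabaab => babaab => bab => b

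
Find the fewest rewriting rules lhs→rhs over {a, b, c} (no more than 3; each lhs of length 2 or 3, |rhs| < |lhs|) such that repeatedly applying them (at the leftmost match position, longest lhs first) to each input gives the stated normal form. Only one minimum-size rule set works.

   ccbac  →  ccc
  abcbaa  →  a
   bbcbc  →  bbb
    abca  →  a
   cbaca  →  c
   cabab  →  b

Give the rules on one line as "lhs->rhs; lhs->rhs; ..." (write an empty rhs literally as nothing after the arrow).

  | ccbac => ccc
  | abcbaa => abbaa => aba => a
  | bbcbc => bbbc => bbb
  | abca => aba => a

ba->; bc->b; ca->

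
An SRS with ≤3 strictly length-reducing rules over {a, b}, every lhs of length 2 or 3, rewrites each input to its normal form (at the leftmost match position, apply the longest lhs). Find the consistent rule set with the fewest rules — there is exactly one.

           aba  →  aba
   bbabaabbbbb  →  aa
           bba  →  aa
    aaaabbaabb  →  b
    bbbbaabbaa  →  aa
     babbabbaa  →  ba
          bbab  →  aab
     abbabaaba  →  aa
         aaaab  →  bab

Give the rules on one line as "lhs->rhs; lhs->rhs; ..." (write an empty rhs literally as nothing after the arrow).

  | aba
  | bbabaabbbbb => aabaabbbbb => aabaaabbb => aabbbbb => aaabbb => bbbb => abb => aa
  | bba => aa
  | aaaabbaabb => babbaabb => baaaabb => bbabb => aabb => aaa => b

aaa->b; bb->a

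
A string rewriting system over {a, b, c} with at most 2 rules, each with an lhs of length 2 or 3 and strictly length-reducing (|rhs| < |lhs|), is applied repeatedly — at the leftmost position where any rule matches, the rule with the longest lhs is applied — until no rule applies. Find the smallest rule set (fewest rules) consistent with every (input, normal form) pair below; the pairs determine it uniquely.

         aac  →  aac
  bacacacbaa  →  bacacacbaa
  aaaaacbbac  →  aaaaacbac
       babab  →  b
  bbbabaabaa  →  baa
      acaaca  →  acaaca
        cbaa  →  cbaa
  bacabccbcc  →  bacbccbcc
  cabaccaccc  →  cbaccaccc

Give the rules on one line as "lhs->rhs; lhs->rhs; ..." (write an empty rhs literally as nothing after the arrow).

  | aac
  | bacacacbaa
  | aaaaacbbac => aaaaacbac
  | babab => bbab => bab => bb => b

ab->b; bb->b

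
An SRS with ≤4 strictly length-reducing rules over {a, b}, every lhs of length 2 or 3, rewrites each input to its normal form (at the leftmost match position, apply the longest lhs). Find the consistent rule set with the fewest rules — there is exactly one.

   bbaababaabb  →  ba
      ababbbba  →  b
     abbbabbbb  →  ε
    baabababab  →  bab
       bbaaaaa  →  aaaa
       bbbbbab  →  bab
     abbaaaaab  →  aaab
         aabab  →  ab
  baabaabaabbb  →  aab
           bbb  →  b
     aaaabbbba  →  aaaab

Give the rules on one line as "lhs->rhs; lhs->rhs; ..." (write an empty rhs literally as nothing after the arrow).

  | bbaababaabb => bababaabb => bbaabb => babb => ba
  | ababbbba => bbbba => bba => b
  | abbbabbbb => ababbbb => bbbb => bb => ε
  | baabababab => aabababab => ababab => bab

aba->; baa->aa; bb->; bba->b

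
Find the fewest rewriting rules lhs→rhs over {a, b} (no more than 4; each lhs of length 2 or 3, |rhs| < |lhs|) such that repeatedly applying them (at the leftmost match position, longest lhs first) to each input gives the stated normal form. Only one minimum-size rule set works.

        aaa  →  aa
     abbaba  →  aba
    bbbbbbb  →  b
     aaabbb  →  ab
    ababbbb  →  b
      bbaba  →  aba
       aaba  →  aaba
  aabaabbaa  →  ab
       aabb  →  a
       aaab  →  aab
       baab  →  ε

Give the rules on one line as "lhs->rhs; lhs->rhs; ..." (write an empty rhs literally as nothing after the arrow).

aaa->aa; abb->; baa->b; bb->

  | aaa => aa
  | abbaba => aba
  | bbbbbbb => bbbbb => bbb => b
  | aaabbb => aabbb => ab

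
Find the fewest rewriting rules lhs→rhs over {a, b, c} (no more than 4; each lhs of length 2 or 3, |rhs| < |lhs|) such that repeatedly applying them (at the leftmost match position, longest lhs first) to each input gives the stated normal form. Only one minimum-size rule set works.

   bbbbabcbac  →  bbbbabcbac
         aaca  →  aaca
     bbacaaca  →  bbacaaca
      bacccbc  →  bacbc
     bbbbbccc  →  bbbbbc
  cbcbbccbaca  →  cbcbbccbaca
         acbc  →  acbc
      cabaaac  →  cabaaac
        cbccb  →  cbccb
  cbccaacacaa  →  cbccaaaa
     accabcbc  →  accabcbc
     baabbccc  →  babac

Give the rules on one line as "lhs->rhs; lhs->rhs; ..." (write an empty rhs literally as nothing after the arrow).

abb->ba; cac->; ccc->c

  | bbbbabcbac
  | aaca
  | bbacaaca
  | bacccbc => bacbc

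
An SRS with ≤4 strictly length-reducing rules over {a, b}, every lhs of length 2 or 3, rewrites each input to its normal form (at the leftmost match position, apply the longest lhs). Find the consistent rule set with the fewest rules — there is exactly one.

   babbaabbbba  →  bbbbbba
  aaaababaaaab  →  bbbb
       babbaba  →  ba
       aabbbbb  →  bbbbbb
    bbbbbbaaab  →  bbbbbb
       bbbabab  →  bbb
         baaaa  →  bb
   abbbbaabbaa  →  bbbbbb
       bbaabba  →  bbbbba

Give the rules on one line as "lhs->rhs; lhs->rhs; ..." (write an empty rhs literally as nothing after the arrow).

  | babbaabbbba => baabbbba => bbbbbba
  | aaaababaaaab => aababaaaab => bbabaaaab => bbaaaab => bbaab => bbbb
  | babbaba => baba => ba
  | aabbbbb => bbbbbb

aa->b; aaa->a; ab->; abb->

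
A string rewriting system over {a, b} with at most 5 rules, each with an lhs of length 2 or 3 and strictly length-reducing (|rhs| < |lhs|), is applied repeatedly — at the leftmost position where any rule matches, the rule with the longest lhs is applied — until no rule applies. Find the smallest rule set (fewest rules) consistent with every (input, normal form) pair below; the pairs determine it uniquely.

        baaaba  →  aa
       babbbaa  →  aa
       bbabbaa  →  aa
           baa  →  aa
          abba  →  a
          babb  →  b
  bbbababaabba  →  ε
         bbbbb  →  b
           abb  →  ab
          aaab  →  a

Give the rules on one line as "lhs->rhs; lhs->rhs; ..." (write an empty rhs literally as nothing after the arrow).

  | baaaba => aaaba => aa
  | babbbaa => bbbaa => bbaa => baa => aa
  | bbabbaa => babbaa => bbaa => baa => aa
  | baa => aa

aab->; ba->; baa->aa; bb->b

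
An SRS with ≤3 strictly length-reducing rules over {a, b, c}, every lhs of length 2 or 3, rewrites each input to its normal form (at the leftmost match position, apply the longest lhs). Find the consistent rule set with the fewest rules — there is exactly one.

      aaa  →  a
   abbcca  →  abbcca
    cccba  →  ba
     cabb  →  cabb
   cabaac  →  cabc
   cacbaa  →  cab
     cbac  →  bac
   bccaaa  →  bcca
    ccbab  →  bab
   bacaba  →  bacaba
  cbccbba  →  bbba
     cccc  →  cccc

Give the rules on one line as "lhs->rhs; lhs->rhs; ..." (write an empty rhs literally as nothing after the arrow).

aa->; cb->b

  | aaa => a
  | abbcca
  | cccba => ccba => cba => ba
  | cabb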